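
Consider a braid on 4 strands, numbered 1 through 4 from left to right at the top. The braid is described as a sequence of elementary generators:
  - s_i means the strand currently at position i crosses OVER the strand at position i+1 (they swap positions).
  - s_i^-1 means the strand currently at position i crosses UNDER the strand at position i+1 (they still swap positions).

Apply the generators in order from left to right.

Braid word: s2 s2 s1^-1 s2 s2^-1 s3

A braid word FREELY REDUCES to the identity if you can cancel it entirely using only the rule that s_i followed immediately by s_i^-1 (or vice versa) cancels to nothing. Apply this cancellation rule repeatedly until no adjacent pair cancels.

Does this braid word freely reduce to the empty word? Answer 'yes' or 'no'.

Gen 1 (s2): push. Stack: [s2]
Gen 2 (s2): push. Stack: [s2 s2]
Gen 3 (s1^-1): push. Stack: [s2 s2 s1^-1]
Gen 4 (s2): push. Stack: [s2 s2 s1^-1 s2]
Gen 5 (s2^-1): cancels prior s2. Stack: [s2 s2 s1^-1]
Gen 6 (s3): push. Stack: [s2 s2 s1^-1 s3]
Reduced word: s2 s2 s1^-1 s3

Answer: no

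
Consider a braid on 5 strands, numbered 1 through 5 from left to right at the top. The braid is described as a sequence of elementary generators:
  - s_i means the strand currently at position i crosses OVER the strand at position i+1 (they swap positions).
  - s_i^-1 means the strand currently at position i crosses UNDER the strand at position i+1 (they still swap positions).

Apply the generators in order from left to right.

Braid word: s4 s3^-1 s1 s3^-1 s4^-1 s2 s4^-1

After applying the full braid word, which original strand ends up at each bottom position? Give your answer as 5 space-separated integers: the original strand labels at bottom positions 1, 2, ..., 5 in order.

Gen 1 (s4): strand 4 crosses over strand 5. Perm now: [1 2 3 5 4]
Gen 2 (s3^-1): strand 3 crosses under strand 5. Perm now: [1 2 5 3 4]
Gen 3 (s1): strand 1 crosses over strand 2. Perm now: [2 1 5 3 4]
Gen 4 (s3^-1): strand 5 crosses under strand 3. Perm now: [2 1 3 5 4]
Gen 5 (s4^-1): strand 5 crosses under strand 4. Perm now: [2 1 3 4 5]
Gen 6 (s2): strand 1 crosses over strand 3. Perm now: [2 3 1 4 5]
Gen 7 (s4^-1): strand 4 crosses under strand 5. Perm now: [2 3 1 5 4]

Answer: 2 3 1 5 4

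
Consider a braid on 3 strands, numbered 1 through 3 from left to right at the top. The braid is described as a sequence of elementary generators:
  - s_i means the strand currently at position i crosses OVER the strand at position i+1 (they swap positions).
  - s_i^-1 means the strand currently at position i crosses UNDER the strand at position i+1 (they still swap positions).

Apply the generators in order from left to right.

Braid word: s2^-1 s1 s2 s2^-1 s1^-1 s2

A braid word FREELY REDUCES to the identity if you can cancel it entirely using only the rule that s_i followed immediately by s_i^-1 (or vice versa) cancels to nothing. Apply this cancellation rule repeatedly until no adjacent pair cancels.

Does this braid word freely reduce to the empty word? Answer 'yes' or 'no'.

Answer: yes

Derivation:
Gen 1 (s2^-1): push. Stack: [s2^-1]
Gen 2 (s1): push. Stack: [s2^-1 s1]
Gen 3 (s2): push. Stack: [s2^-1 s1 s2]
Gen 4 (s2^-1): cancels prior s2. Stack: [s2^-1 s1]
Gen 5 (s1^-1): cancels prior s1. Stack: [s2^-1]
Gen 6 (s2): cancels prior s2^-1. Stack: []
Reduced word: (empty)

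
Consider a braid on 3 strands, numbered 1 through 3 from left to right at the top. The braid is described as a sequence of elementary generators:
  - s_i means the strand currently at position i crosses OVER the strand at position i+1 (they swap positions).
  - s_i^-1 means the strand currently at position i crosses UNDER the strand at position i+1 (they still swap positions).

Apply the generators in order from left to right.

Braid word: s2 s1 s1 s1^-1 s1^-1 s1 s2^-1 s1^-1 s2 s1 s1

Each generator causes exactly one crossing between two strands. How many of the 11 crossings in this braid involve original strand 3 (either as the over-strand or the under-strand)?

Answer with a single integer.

Answer: 8

Derivation:
Gen 1: crossing 2x3. Involves strand 3? yes. Count so far: 1
Gen 2: crossing 1x3. Involves strand 3? yes. Count so far: 2
Gen 3: crossing 3x1. Involves strand 3? yes. Count so far: 3
Gen 4: crossing 1x3. Involves strand 3? yes. Count so far: 4
Gen 5: crossing 3x1. Involves strand 3? yes. Count so far: 5
Gen 6: crossing 1x3. Involves strand 3? yes. Count so far: 6
Gen 7: crossing 1x2. Involves strand 3? no. Count so far: 6
Gen 8: crossing 3x2. Involves strand 3? yes. Count so far: 7
Gen 9: crossing 3x1. Involves strand 3? yes. Count so far: 8
Gen 10: crossing 2x1. Involves strand 3? no. Count so far: 8
Gen 11: crossing 1x2. Involves strand 3? no. Count so far: 8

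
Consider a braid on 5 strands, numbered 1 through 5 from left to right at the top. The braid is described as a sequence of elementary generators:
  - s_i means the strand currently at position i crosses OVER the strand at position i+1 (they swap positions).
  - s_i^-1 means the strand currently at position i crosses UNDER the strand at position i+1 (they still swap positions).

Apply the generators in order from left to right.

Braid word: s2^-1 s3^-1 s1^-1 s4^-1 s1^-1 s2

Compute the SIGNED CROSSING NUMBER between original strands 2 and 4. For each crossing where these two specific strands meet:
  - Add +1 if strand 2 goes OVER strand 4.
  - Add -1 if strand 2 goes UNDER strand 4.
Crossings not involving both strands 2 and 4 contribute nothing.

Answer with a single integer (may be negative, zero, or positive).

Gen 1: crossing 2x3. Both 2&4? no. Sum: 0
Gen 2: 2 under 4. Both 2&4? yes. Contrib: -1. Sum: -1
Gen 3: crossing 1x3. Both 2&4? no. Sum: -1
Gen 4: crossing 2x5. Both 2&4? no. Sum: -1
Gen 5: crossing 3x1. Both 2&4? no. Sum: -1
Gen 6: crossing 3x4. Both 2&4? no. Sum: -1

Answer: -1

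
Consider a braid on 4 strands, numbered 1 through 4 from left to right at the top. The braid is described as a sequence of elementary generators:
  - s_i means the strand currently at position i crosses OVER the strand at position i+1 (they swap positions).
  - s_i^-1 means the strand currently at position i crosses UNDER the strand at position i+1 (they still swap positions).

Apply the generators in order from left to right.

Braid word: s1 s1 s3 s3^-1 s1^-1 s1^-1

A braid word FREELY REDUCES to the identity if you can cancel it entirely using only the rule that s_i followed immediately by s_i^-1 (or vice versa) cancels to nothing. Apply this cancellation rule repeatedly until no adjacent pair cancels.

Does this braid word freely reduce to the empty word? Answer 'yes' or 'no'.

Answer: yes

Derivation:
Gen 1 (s1): push. Stack: [s1]
Gen 2 (s1): push. Stack: [s1 s1]
Gen 3 (s3): push. Stack: [s1 s1 s3]
Gen 4 (s3^-1): cancels prior s3. Stack: [s1 s1]
Gen 5 (s1^-1): cancels prior s1. Stack: [s1]
Gen 6 (s1^-1): cancels prior s1. Stack: []
Reduced word: (empty)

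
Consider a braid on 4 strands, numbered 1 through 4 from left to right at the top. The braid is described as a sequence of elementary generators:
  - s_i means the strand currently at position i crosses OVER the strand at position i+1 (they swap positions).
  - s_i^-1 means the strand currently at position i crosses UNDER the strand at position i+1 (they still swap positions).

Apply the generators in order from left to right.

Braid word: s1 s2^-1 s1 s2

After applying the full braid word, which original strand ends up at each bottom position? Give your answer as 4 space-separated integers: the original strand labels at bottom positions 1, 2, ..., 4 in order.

Answer: 3 1 2 4

Derivation:
Gen 1 (s1): strand 1 crosses over strand 2. Perm now: [2 1 3 4]
Gen 2 (s2^-1): strand 1 crosses under strand 3. Perm now: [2 3 1 4]
Gen 3 (s1): strand 2 crosses over strand 3. Perm now: [3 2 1 4]
Gen 4 (s2): strand 2 crosses over strand 1. Perm now: [3 1 2 4]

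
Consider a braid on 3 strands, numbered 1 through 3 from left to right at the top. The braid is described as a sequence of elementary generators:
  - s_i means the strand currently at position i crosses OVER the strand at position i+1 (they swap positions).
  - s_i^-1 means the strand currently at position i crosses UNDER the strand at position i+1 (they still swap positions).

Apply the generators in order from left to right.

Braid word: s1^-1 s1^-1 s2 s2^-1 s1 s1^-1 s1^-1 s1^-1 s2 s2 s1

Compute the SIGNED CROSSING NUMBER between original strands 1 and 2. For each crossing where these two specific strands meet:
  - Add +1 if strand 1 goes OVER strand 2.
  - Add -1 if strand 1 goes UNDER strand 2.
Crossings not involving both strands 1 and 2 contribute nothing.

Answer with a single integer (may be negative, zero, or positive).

Gen 1: 1 under 2. Both 1&2? yes. Contrib: -1. Sum: -1
Gen 2: 2 under 1. Both 1&2? yes. Contrib: +1. Sum: 0
Gen 3: crossing 2x3. Both 1&2? no. Sum: 0
Gen 4: crossing 3x2. Both 1&2? no. Sum: 0
Gen 5: 1 over 2. Both 1&2? yes. Contrib: +1. Sum: 1
Gen 6: 2 under 1. Both 1&2? yes. Contrib: +1. Sum: 2
Gen 7: 1 under 2. Both 1&2? yes. Contrib: -1. Sum: 1
Gen 8: 2 under 1. Both 1&2? yes. Contrib: +1. Sum: 2
Gen 9: crossing 2x3. Both 1&2? no. Sum: 2
Gen 10: crossing 3x2. Both 1&2? no. Sum: 2
Gen 11: 1 over 2. Both 1&2? yes. Contrib: +1. Sum: 3

Answer: 3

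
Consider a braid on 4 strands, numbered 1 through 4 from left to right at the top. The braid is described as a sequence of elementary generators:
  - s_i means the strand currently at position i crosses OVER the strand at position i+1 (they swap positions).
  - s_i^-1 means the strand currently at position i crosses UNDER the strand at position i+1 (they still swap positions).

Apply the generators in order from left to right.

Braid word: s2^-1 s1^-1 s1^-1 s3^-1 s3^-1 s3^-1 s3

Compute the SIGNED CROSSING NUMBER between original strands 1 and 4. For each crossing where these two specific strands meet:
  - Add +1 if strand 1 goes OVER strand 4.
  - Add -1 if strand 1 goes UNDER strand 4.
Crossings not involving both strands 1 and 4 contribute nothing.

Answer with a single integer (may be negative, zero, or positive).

Answer: 0

Derivation:
Gen 1: crossing 2x3. Both 1&4? no. Sum: 0
Gen 2: crossing 1x3. Both 1&4? no. Sum: 0
Gen 3: crossing 3x1. Both 1&4? no. Sum: 0
Gen 4: crossing 2x4. Both 1&4? no. Sum: 0
Gen 5: crossing 4x2. Both 1&4? no. Sum: 0
Gen 6: crossing 2x4. Both 1&4? no. Sum: 0
Gen 7: crossing 4x2. Both 1&4? no. Sum: 0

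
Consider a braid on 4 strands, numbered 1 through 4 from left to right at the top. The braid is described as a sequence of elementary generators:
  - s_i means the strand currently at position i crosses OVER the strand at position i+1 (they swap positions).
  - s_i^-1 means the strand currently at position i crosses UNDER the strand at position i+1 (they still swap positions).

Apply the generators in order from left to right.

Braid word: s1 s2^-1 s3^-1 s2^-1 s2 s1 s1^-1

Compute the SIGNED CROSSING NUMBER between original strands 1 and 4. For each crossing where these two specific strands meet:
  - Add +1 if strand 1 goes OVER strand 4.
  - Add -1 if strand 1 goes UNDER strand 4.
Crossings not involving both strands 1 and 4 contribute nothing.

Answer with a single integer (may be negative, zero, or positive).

Gen 1: crossing 1x2. Both 1&4? no. Sum: 0
Gen 2: crossing 1x3. Both 1&4? no. Sum: 0
Gen 3: 1 under 4. Both 1&4? yes. Contrib: -1. Sum: -1
Gen 4: crossing 3x4. Both 1&4? no. Sum: -1
Gen 5: crossing 4x3. Both 1&4? no. Sum: -1
Gen 6: crossing 2x3. Both 1&4? no. Sum: -1
Gen 7: crossing 3x2. Both 1&4? no. Sum: -1

Answer: -1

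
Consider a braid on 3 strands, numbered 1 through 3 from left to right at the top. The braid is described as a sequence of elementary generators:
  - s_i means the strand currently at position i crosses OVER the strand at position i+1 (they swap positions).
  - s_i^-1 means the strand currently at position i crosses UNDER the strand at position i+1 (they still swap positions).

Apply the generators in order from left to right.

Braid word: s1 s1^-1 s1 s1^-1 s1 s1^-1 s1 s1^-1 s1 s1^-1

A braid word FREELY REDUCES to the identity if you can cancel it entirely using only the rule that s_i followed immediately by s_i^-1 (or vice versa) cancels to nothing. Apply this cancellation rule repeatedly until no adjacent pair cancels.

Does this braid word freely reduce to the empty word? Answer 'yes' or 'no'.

Answer: yes

Derivation:
Gen 1 (s1): push. Stack: [s1]
Gen 2 (s1^-1): cancels prior s1. Stack: []
Gen 3 (s1): push. Stack: [s1]
Gen 4 (s1^-1): cancels prior s1. Stack: []
Gen 5 (s1): push. Stack: [s1]
Gen 6 (s1^-1): cancels prior s1. Stack: []
Gen 7 (s1): push. Stack: [s1]
Gen 8 (s1^-1): cancels prior s1. Stack: []
Gen 9 (s1): push. Stack: [s1]
Gen 10 (s1^-1): cancels prior s1. Stack: []
Reduced word: (empty)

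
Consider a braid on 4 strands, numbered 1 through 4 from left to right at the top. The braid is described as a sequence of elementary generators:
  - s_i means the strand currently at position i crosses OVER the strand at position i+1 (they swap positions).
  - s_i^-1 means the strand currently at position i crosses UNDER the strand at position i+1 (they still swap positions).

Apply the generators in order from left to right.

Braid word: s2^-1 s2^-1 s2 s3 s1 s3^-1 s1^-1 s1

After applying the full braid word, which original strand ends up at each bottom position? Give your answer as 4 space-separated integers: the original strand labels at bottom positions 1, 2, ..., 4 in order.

Gen 1 (s2^-1): strand 2 crosses under strand 3. Perm now: [1 3 2 4]
Gen 2 (s2^-1): strand 3 crosses under strand 2. Perm now: [1 2 3 4]
Gen 3 (s2): strand 2 crosses over strand 3. Perm now: [1 3 2 4]
Gen 4 (s3): strand 2 crosses over strand 4. Perm now: [1 3 4 2]
Gen 5 (s1): strand 1 crosses over strand 3. Perm now: [3 1 4 2]
Gen 6 (s3^-1): strand 4 crosses under strand 2. Perm now: [3 1 2 4]
Gen 7 (s1^-1): strand 3 crosses under strand 1. Perm now: [1 3 2 4]
Gen 8 (s1): strand 1 crosses over strand 3. Perm now: [3 1 2 4]

Answer: 3 1 2 4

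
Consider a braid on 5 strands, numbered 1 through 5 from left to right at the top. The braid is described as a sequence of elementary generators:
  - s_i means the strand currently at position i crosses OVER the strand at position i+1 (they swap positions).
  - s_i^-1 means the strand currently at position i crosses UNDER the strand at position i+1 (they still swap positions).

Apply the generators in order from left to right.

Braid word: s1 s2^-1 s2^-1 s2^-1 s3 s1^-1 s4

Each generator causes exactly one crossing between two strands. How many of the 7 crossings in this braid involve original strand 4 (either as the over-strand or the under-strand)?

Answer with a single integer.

Gen 1: crossing 1x2. Involves strand 4? no. Count so far: 0
Gen 2: crossing 1x3. Involves strand 4? no. Count so far: 0
Gen 3: crossing 3x1. Involves strand 4? no. Count so far: 0
Gen 4: crossing 1x3. Involves strand 4? no. Count so far: 0
Gen 5: crossing 1x4. Involves strand 4? yes. Count so far: 1
Gen 6: crossing 2x3. Involves strand 4? no. Count so far: 1
Gen 7: crossing 1x5. Involves strand 4? no. Count so far: 1

Answer: 1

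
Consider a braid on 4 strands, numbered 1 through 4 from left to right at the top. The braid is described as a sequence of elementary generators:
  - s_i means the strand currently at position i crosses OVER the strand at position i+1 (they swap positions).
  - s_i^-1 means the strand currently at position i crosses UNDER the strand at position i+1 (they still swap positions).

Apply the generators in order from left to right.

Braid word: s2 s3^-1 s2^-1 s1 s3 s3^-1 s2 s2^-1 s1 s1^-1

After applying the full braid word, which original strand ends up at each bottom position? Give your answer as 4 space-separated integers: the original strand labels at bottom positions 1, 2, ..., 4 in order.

Answer: 4 1 3 2

Derivation:
Gen 1 (s2): strand 2 crosses over strand 3. Perm now: [1 3 2 4]
Gen 2 (s3^-1): strand 2 crosses under strand 4. Perm now: [1 3 4 2]
Gen 3 (s2^-1): strand 3 crosses under strand 4. Perm now: [1 4 3 2]
Gen 4 (s1): strand 1 crosses over strand 4. Perm now: [4 1 3 2]
Gen 5 (s3): strand 3 crosses over strand 2. Perm now: [4 1 2 3]
Gen 6 (s3^-1): strand 2 crosses under strand 3. Perm now: [4 1 3 2]
Gen 7 (s2): strand 1 crosses over strand 3. Perm now: [4 3 1 2]
Gen 8 (s2^-1): strand 3 crosses under strand 1. Perm now: [4 1 3 2]
Gen 9 (s1): strand 4 crosses over strand 1. Perm now: [1 4 3 2]
Gen 10 (s1^-1): strand 1 crosses under strand 4. Perm now: [4 1 3 2]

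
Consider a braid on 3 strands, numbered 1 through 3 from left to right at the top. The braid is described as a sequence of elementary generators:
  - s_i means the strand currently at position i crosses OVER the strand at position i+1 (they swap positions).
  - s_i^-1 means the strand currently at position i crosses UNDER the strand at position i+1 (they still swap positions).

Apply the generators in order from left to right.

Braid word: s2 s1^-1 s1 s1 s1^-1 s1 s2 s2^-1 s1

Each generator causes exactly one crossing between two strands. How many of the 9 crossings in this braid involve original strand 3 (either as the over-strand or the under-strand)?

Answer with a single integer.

Gen 1: crossing 2x3. Involves strand 3? yes. Count so far: 1
Gen 2: crossing 1x3. Involves strand 3? yes. Count so far: 2
Gen 3: crossing 3x1. Involves strand 3? yes. Count so far: 3
Gen 4: crossing 1x3. Involves strand 3? yes. Count so far: 4
Gen 5: crossing 3x1. Involves strand 3? yes. Count so far: 5
Gen 6: crossing 1x3. Involves strand 3? yes. Count so far: 6
Gen 7: crossing 1x2. Involves strand 3? no. Count so far: 6
Gen 8: crossing 2x1. Involves strand 3? no. Count so far: 6
Gen 9: crossing 3x1. Involves strand 3? yes. Count so far: 7

Answer: 7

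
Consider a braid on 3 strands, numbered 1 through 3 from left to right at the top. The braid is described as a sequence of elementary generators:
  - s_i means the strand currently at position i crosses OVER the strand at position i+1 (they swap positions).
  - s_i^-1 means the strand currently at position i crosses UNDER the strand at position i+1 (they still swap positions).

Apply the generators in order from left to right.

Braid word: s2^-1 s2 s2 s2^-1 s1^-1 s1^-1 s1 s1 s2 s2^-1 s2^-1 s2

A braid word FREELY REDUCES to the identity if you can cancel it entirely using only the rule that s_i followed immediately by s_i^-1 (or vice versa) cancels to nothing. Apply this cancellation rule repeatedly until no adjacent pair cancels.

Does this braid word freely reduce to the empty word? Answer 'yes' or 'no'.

Answer: yes

Derivation:
Gen 1 (s2^-1): push. Stack: [s2^-1]
Gen 2 (s2): cancels prior s2^-1. Stack: []
Gen 3 (s2): push. Stack: [s2]
Gen 4 (s2^-1): cancels prior s2. Stack: []
Gen 5 (s1^-1): push. Stack: [s1^-1]
Gen 6 (s1^-1): push. Stack: [s1^-1 s1^-1]
Gen 7 (s1): cancels prior s1^-1. Stack: [s1^-1]
Gen 8 (s1): cancels prior s1^-1. Stack: []
Gen 9 (s2): push. Stack: [s2]
Gen 10 (s2^-1): cancels prior s2. Stack: []
Gen 11 (s2^-1): push. Stack: [s2^-1]
Gen 12 (s2): cancels prior s2^-1. Stack: []
Reduced word: (empty)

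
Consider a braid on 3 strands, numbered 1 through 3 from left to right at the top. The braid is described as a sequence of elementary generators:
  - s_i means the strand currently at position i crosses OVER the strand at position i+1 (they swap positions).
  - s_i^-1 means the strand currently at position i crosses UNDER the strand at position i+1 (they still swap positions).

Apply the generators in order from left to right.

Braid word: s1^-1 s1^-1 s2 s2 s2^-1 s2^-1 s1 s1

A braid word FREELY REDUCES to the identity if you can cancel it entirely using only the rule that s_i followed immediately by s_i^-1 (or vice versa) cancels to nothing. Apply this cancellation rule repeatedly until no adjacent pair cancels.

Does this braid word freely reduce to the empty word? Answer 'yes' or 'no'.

Answer: yes

Derivation:
Gen 1 (s1^-1): push. Stack: [s1^-1]
Gen 2 (s1^-1): push. Stack: [s1^-1 s1^-1]
Gen 3 (s2): push. Stack: [s1^-1 s1^-1 s2]
Gen 4 (s2): push. Stack: [s1^-1 s1^-1 s2 s2]
Gen 5 (s2^-1): cancels prior s2. Stack: [s1^-1 s1^-1 s2]
Gen 6 (s2^-1): cancels prior s2. Stack: [s1^-1 s1^-1]
Gen 7 (s1): cancels prior s1^-1. Stack: [s1^-1]
Gen 8 (s1): cancels prior s1^-1. Stack: []
Reduced word: (empty)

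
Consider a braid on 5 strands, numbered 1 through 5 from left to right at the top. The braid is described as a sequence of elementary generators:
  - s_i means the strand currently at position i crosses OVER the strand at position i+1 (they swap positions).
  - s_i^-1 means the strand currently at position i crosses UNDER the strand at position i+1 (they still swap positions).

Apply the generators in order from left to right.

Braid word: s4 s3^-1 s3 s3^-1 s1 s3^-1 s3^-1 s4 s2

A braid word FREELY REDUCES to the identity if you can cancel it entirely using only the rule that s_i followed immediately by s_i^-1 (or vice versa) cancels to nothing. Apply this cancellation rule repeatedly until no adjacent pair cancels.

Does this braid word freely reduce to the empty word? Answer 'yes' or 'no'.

Gen 1 (s4): push. Stack: [s4]
Gen 2 (s3^-1): push. Stack: [s4 s3^-1]
Gen 3 (s3): cancels prior s3^-1. Stack: [s4]
Gen 4 (s3^-1): push. Stack: [s4 s3^-1]
Gen 5 (s1): push. Stack: [s4 s3^-1 s1]
Gen 6 (s3^-1): push. Stack: [s4 s3^-1 s1 s3^-1]
Gen 7 (s3^-1): push. Stack: [s4 s3^-1 s1 s3^-1 s3^-1]
Gen 8 (s4): push. Stack: [s4 s3^-1 s1 s3^-1 s3^-1 s4]
Gen 9 (s2): push. Stack: [s4 s3^-1 s1 s3^-1 s3^-1 s4 s2]
Reduced word: s4 s3^-1 s1 s3^-1 s3^-1 s4 s2

Answer: no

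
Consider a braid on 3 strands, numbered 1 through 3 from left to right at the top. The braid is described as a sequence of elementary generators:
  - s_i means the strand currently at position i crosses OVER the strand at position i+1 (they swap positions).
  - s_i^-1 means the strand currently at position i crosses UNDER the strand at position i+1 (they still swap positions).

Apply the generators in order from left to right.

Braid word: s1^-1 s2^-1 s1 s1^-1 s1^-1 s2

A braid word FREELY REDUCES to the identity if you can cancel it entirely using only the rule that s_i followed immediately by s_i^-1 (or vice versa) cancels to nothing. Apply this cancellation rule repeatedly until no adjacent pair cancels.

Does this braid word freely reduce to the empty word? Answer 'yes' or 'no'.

Answer: no

Derivation:
Gen 1 (s1^-1): push. Stack: [s1^-1]
Gen 2 (s2^-1): push. Stack: [s1^-1 s2^-1]
Gen 3 (s1): push. Stack: [s1^-1 s2^-1 s1]
Gen 4 (s1^-1): cancels prior s1. Stack: [s1^-1 s2^-1]
Gen 5 (s1^-1): push. Stack: [s1^-1 s2^-1 s1^-1]
Gen 6 (s2): push. Stack: [s1^-1 s2^-1 s1^-1 s2]
Reduced word: s1^-1 s2^-1 s1^-1 s2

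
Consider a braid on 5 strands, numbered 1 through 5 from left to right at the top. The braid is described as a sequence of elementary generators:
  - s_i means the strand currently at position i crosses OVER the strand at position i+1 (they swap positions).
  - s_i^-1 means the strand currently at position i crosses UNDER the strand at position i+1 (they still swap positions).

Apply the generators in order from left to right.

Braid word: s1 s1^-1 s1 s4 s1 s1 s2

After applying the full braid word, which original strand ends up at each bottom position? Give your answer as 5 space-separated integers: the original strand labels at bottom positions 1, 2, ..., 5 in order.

Answer: 2 3 1 5 4

Derivation:
Gen 1 (s1): strand 1 crosses over strand 2. Perm now: [2 1 3 4 5]
Gen 2 (s1^-1): strand 2 crosses under strand 1. Perm now: [1 2 3 4 5]
Gen 3 (s1): strand 1 crosses over strand 2. Perm now: [2 1 3 4 5]
Gen 4 (s4): strand 4 crosses over strand 5. Perm now: [2 1 3 5 4]
Gen 5 (s1): strand 2 crosses over strand 1. Perm now: [1 2 3 5 4]
Gen 6 (s1): strand 1 crosses over strand 2. Perm now: [2 1 3 5 4]
Gen 7 (s2): strand 1 crosses over strand 3. Perm now: [2 3 1 5 4]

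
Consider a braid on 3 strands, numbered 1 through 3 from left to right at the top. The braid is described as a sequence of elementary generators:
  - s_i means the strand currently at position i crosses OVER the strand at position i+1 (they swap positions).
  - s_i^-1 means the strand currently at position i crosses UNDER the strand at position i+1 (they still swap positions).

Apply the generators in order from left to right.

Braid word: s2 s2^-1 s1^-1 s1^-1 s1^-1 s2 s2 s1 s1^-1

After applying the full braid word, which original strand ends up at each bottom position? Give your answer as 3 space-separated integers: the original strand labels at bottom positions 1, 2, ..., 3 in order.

Answer: 2 1 3

Derivation:
Gen 1 (s2): strand 2 crosses over strand 3. Perm now: [1 3 2]
Gen 2 (s2^-1): strand 3 crosses under strand 2. Perm now: [1 2 3]
Gen 3 (s1^-1): strand 1 crosses under strand 2. Perm now: [2 1 3]
Gen 4 (s1^-1): strand 2 crosses under strand 1. Perm now: [1 2 3]
Gen 5 (s1^-1): strand 1 crosses under strand 2. Perm now: [2 1 3]
Gen 6 (s2): strand 1 crosses over strand 3. Perm now: [2 3 1]
Gen 7 (s2): strand 3 crosses over strand 1. Perm now: [2 1 3]
Gen 8 (s1): strand 2 crosses over strand 1. Perm now: [1 2 3]
Gen 9 (s1^-1): strand 1 crosses under strand 2. Perm now: [2 1 3]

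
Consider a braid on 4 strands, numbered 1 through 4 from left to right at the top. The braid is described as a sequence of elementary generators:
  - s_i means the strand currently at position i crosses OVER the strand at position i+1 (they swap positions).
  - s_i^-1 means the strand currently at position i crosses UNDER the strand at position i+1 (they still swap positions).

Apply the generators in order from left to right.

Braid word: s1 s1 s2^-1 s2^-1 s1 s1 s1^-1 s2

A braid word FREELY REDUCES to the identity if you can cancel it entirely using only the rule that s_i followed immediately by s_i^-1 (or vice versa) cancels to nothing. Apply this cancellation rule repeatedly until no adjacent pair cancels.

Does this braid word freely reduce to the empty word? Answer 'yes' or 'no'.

Answer: no

Derivation:
Gen 1 (s1): push. Stack: [s1]
Gen 2 (s1): push. Stack: [s1 s1]
Gen 3 (s2^-1): push. Stack: [s1 s1 s2^-1]
Gen 4 (s2^-1): push. Stack: [s1 s1 s2^-1 s2^-1]
Gen 5 (s1): push. Stack: [s1 s1 s2^-1 s2^-1 s1]
Gen 6 (s1): push. Stack: [s1 s1 s2^-1 s2^-1 s1 s1]
Gen 7 (s1^-1): cancels prior s1. Stack: [s1 s1 s2^-1 s2^-1 s1]
Gen 8 (s2): push. Stack: [s1 s1 s2^-1 s2^-1 s1 s2]
Reduced word: s1 s1 s2^-1 s2^-1 s1 s2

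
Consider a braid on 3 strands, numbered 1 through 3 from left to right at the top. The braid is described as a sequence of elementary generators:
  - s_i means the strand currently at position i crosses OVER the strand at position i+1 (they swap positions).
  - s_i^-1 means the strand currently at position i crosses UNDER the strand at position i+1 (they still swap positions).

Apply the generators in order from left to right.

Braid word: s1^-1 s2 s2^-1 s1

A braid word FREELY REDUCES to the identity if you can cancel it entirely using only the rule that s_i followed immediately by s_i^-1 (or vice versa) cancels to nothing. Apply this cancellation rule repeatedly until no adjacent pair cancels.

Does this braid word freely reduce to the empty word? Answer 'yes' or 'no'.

Gen 1 (s1^-1): push. Stack: [s1^-1]
Gen 2 (s2): push. Stack: [s1^-1 s2]
Gen 3 (s2^-1): cancels prior s2. Stack: [s1^-1]
Gen 4 (s1): cancels prior s1^-1. Stack: []
Reduced word: (empty)

Answer: yes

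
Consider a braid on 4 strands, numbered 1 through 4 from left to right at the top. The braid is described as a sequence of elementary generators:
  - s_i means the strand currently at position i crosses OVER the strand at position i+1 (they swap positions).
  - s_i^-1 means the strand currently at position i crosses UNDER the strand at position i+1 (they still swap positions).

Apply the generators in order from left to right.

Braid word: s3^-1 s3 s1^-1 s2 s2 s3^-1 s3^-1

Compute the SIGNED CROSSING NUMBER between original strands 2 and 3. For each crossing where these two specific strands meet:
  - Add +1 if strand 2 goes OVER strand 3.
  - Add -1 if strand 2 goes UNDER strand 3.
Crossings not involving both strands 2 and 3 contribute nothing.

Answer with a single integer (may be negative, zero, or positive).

Gen 1: crossing 3x4. Both 2&3? no. Sum: 0
Gen 2: crossing 4x3. Both 2&3? no. Sum: 0
Gen 3: crossing 1x2. Both 2&3? no. Sum: 0
Gen 4: crossing 1x3. Both 2&3? no. Sum: 0
Gen 5: crossing 3x1. Both 2&3? no. Sum: 0
Gen 6: crossing 3x4. Both 2&3? no. Sum: 0
Gen 7: crossing 4x3. Both 2&3? no. Sum: 0

Answer: 0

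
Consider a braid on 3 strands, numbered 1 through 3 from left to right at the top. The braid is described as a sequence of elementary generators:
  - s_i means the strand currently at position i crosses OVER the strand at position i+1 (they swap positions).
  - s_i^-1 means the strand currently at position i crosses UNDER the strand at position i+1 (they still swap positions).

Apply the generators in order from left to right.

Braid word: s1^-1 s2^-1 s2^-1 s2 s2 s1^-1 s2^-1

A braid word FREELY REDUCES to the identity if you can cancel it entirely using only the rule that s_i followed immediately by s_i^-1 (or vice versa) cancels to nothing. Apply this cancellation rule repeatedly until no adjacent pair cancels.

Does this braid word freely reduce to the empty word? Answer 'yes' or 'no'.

Gen 1 (s1^-1): push. Stack: [s1^-1]
Gen 2 (s2^-1): push. Stack: [s1^-1 s2^-1]
Gen 3 (s2^-1): push. Stack: [s1^-1 s2^-1 s2^-1]
Gen 4 (s2): cancels prior s2^-1. Stack: [s1^-1 s2^-1]
Gen 5 (s2): cancels prior s2^-1. Stack: [s1^-1]
Gen 6 (s1^-1): push. Stack: [s1^-1 s1^-1]
Gen 7 (s2^-1): push. Stack: [s1^-1 s1^-1 s2^-1]
Reduced word: s1^-1 s1^-1 s2^-1

Answer: no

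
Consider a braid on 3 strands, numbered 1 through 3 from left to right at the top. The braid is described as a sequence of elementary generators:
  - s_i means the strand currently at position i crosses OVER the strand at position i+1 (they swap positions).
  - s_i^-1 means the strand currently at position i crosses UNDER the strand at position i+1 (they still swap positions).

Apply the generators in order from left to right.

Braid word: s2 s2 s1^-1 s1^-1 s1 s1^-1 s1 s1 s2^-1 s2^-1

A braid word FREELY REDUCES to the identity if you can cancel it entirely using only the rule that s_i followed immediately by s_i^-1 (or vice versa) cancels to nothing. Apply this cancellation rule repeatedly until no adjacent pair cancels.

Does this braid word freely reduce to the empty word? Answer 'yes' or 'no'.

Answer: yes

Derivation:
Gen 1 (s2): push. Stack: [s2]
Gen 2 (s2): push. Stack: [s2 s2]
Gen 3 (s1^-1): push. Stack: [s2 s2 s1^-1]
Gen 4 (s1^-1): push. Stack: [s2 s2 s1^-1 s1^-1]
Gen 5 (s1): cancels prior s1^-1. Stack: [s2 s2 s1^-1]
Gen 6 (s1^-1): push. Stack: [s2 s2 s1^-1 s1^-1]
Gen 7 (s1): cancels prior s1^-1. Stack: [s2 s2 s1^-1]
Gen 8 (s1): cancels prior s1^-1. Stack: [s2 s2]
Gen 9 (s2^-1): cancels prior s2. Stack: [s2]
Gen 10 (s2^-1): cancels prior s2. Stack: []
Reduced word: (empty)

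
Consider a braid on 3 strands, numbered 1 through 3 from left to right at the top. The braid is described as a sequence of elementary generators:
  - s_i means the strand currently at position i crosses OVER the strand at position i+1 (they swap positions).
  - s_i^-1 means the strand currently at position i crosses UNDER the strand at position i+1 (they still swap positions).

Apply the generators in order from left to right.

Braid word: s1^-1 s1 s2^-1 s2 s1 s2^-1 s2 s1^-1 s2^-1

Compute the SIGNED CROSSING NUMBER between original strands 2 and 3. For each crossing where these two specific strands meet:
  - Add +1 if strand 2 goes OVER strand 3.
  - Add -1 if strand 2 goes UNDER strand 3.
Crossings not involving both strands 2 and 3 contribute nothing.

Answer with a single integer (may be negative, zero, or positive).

Gen 1: crossing 1x2. Both 2&3? no. Sum: 0
Gen 2: crossing 2x1. Both 2&3? no. Sum: 0
Gen 3: 2 under 3. Both 2&3? yes. Contrib: -1. Sum: -1
Gen 4: 3 over 2. Both 2&3? yes. Contrib: -1. Sum: -2
Gen 5: crossing 1x2. Both 2&3? no. Sum: -2
Gen 6: crossing 1x3. Both 2&3? no. Sum: -2
Gen 7: crossing 3x1. Both 2&3? no. Sum: -2
Gen 8: crossing 2x1. Both 2&3? no. Sum: -2
Gen 9: 2 under 3. Both 2&3? yes. Contrib: -1. Sum: -3

Answer: -3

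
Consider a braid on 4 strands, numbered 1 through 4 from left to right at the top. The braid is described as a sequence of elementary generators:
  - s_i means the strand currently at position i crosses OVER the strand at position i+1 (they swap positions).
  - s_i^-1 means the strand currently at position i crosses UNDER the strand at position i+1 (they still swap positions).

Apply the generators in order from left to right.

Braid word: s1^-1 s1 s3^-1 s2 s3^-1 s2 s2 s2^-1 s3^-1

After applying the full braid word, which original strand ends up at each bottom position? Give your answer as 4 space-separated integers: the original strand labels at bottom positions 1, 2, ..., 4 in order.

Answer: 1 3 2 4

Derivation:
Gen 1 (s1^-1): strand 1 crosses under strand 2. Perm now: [2 1 3 4]
Gen 2 (s1): strand 2 crosses over strand 1. Perm now: [1 2 3 4]
Gen 3 (s3^-1): strand 3 crosses under strand 4. Perm now: [1 2 4 3]
Gen 4 (s2): strand 2 crosses over strand 4. Perm now: [1 4 2 3]
Gen 5 (s3^-1): strand 2 crosses under strand 3. Perm now: [1 4 3 2]
Gen 6 (s2): strand 4 crosses over strand 3. Perm now: [1 3 4 2]
Gen 7 (s2): strand 3 crosses over strand 4. Perm now: [1 4 3 2]
Gen 8 (s2^-1): strand 4 crosses under strand 3. Perm now: [1 3 4 2]
Gen 9 (s3^-1): strand 4 crosses under strand 2. Perm now: [1 3 2 4]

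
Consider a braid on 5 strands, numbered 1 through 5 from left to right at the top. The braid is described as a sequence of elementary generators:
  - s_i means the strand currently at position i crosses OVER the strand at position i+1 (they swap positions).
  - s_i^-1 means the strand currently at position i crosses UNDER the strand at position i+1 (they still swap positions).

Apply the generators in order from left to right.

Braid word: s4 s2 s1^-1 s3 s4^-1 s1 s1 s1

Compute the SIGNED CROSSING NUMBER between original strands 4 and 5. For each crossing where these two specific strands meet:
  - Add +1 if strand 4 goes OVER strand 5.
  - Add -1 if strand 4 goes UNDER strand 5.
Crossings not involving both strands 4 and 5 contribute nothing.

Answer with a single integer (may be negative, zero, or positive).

Answer: 1

Derivation:
Gen 1: 4 over 5. Both 4&5? yes. Contrib: +1. Sum: 1
Gen 2: crossing 2x3. Both 4&5? no. Sum: 1
Gen 3: crossing 1x3. Both 4&5? no. Sum: 1
Gen 4: crossing 2x5. Both 4&5? no. Sum: 1
Gen 5: crossing 2x4. Both 4&5? no. Sum: 1
Gen 6: crossing 3x1. Both 4&5? no. Sum: 1
Gen 7: crossing 1x3. Both 4&5? no. Sum: 1
Gen 8: crossing 3x1. Both 4&5? no. Sum: 1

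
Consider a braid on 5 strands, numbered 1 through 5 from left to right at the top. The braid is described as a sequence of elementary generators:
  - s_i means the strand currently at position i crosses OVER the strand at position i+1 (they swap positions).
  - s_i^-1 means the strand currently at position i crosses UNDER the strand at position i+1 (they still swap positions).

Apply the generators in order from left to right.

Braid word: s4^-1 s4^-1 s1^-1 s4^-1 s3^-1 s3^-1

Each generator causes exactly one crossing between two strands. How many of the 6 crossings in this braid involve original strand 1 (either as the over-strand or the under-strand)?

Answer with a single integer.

Gen 1: crossing 4x5. Involves strand 1? no. Count so far: 0
Gen 2: crossing 5x4. Involves strand 1? no. Count so far: 0
Gen 3: crossing 1x2. Involves strand 1? yes. Count so far: 1
Gen 4: crossing 4x5. Involves strand 1? no. Count so far: 1
Gen 5: crossing 3x5. Involves strand 1? no. Count so far: 1
Gen 6: crossing 5x3. Involves strand 1? no. Count so far: 1

Answer: 1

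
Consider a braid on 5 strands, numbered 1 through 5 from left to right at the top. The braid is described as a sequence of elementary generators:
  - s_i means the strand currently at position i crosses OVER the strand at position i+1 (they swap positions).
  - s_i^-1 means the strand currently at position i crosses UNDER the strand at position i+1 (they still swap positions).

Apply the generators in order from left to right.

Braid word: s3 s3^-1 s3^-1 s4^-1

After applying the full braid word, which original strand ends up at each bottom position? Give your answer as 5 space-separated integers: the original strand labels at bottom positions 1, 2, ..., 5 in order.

Gen 1 (s3): strand 3 crosses over strand 4. Perm now: [1 2 4 3 5]
Gen 2 (s3^-1): strand 4 crosses under strand 3. Perm now: [1 2 3 4 5]
Gen 3 (s3^-1): strand 3 crosses under strand 4. Perm now: [1 2 4 3 5]
Gen 4 (s4^-1): strand 3 crosses under strand 5. Perm now: [1 2 4 5 3]

Answer: 1 2 4 5 3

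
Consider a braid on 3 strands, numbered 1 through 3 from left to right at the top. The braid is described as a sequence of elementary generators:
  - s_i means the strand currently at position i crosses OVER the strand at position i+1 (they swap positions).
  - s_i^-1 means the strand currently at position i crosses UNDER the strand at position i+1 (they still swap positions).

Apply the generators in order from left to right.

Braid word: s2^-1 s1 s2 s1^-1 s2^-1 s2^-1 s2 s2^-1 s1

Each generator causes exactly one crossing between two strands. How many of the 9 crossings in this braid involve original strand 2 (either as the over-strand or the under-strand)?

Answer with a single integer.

Answer: 4

Derivation:
Gen 1: crossing 2x3. Involves strand 2? yes. Count so far: 1
Gen 2: crossing 1x3. Involves strand 2? no. Count so far: 1
Gen 3: crossing 1x2. Involves strand 2? yes. Count so far: 2
Gen 4: crossing 3x2. Involves strand 2? yes. Count so far: 3
Gen 5: crossing 3x1. Involves strand 2? no. Count so far: 3
Gen 6: crossing 1x3. Involves strand 2? no. Count so far: 3
Gen 7: crossing 3x1. Involves strand 2? no. Count so far: 3
Gen 8: crossing 1x3. Involves strand 2? no. Count so far: 3
Gen 9: crossing 2x3. Involves strand 2? yes. Count so far: 4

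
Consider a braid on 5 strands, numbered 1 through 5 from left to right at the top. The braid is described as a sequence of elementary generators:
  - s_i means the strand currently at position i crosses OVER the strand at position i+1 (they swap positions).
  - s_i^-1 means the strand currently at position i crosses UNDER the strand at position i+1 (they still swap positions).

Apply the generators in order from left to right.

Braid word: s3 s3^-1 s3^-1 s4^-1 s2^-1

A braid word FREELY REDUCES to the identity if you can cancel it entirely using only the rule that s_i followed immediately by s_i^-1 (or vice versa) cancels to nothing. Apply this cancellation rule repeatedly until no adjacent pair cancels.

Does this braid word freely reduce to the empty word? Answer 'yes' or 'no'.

Gen 1 (s3): push. Stack: [s3]
Gen 2 (s3^-1): cancels prior s3. Stack: []
Gen 3 (s3^-1): push. Stack: [s3^-1]
Gen 4 (s4^-1): push. Stack: [s3^-1 s4^-1]
Gen 5 (s2^-1): push. Stack: [s3^-1 s4^-1 s2^-1]
Reduced word: s3^-1 s4^-1 s2^-1

Answer: no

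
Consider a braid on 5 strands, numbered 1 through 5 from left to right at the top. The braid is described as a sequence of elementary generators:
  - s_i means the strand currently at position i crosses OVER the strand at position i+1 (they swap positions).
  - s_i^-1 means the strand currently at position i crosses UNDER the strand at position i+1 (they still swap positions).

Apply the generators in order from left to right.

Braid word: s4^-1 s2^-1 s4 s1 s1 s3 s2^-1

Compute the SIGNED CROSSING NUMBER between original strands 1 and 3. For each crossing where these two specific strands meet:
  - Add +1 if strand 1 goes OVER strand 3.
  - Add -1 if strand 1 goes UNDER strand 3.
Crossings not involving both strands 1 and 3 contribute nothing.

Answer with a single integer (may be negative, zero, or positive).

Gen 1: crossing 4x5. Both 1&3? no. Sum: 0
Gen 2: crossing 2x3. Both 1&3? no. Sum: 0
Gen 3: crossing 5x4. Both 1&3? no. Sum: 0
Gen 4: 1 over 3. Both 1&3? yes. Contrib: +1. Sum: 1
Gen 5: 3 over 1. Both 1&3? yes. Contrib: -1. Sum: 0
Gen 6: crossing 2x4. Both 1&3? no. Sum: 0
Gen 7: crossing 3x4. Both 1&3? no. Sum: 0

Answer: 0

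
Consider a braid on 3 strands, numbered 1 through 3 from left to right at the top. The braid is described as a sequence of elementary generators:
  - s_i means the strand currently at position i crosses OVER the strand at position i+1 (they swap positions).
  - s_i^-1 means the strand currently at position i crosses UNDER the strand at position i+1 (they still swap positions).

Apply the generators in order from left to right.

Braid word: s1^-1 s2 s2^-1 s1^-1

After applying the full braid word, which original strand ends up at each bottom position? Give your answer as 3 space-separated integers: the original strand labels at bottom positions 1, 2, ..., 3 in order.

Answer: 1 2 3

Derivation:
Gen 1 (s1^-1): strand 1 crosses under strand 2. Perm now: [2 1 3]
Gen 2 (s2): strand 1 crosses over strand 3. Perm now: [2 3 1]
Gen 3 (s2^-1): strand 3 crosses under strand 1. Perm now: [2 1 3]
Gen 4 (s1^-1): strand 2 crosses under strand 1. Perm now: [1 2 3]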